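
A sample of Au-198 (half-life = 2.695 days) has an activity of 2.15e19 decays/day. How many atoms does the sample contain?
N = A/λ = 8.359e19 atoms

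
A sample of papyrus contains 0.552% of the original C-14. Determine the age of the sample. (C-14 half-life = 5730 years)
Age = t½ × log₂(1/ratio) = 42980 years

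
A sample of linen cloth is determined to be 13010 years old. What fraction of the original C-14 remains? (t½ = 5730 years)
N/N₀ = (1/2)^(t/t½) = 0.2073 = 20.7%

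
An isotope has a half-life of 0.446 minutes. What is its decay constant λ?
λ = ln(2)/t½ = 1.554 minute⁻¹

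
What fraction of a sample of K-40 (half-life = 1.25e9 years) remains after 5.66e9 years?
N/N₀ = (1/2)^(t/t½) = 0.04334 = 4.33%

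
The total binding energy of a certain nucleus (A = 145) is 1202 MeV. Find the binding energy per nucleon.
B.E./A = 1202/145 = 8.29 MeV/nucleon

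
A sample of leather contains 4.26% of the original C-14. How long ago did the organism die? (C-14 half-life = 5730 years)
Age = t½ × log₂(1/ratio) = 26090 years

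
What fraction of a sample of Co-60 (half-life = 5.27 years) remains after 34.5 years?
N/N₀ = (1/2)^(t/t½) = 0.0107 = 1.07%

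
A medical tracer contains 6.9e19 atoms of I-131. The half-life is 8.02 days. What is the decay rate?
A = λN = 5.963e18 decays/day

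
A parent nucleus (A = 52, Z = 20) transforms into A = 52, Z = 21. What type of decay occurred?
ΔA = 0, ΔZ = +1 ⇒ beta-minus decay (β⁻)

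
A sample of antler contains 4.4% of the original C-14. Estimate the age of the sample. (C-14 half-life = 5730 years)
Age = t½ × log₂(1/ratio) = 25820 years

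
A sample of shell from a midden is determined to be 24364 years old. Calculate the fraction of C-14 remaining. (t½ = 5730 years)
N/N₀ = (1/2)^(t/t½) = 0.05248 = 5.25%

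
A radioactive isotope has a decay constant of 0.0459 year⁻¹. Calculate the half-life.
t½ = ln(2)/λ = 15.1 years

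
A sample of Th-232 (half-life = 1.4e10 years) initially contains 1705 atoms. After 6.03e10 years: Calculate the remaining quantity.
N = N₀(1/2)^(t/t½) = 86.13 atoms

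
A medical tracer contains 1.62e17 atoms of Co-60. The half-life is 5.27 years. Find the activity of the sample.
A = λN = 2.131e16 decays/year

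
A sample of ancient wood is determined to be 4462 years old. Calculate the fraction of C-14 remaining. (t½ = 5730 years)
N/N₀ = (1/2)^(t/t½) = 0.5829 = 58.3%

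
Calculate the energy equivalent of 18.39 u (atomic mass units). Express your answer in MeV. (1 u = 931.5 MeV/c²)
E = mc² = 17130 MeV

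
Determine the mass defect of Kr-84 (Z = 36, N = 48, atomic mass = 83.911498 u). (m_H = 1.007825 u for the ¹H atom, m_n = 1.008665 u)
Δm = Z·m_H + N·m_n − M = 0.7861 u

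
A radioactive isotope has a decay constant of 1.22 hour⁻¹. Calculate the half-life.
t½ = ln(2)/λ = 0.5682 hours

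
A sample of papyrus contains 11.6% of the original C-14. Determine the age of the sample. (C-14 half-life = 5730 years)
Age = t½ × log₂(1/ratio) = 17810 years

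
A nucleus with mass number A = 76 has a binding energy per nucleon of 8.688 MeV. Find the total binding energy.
B.E. = 8.688 × 76 = 660.3 MeV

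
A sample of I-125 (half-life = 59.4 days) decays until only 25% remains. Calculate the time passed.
t = t½ × log₂(N₀/N) = 118.8 days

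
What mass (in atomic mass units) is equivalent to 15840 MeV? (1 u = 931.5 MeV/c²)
m = E/c² = 17 u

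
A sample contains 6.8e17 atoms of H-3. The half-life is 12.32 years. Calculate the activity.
A = λN = 3.826e16 decays/year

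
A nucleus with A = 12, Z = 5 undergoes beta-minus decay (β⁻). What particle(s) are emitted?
β⁻: electron (e⁻) + antineutrino (ν̄ₑ)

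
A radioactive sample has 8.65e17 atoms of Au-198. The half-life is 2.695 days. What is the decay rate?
A = λN = 2.225e17 decays/day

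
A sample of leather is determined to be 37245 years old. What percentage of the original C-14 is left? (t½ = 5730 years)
N/N₀ = (1/2)^(t/t½) = 0.01105 = 1.1%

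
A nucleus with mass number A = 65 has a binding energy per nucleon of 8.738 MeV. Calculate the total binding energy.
B.E. = 8.738 × 65 = 568 MeV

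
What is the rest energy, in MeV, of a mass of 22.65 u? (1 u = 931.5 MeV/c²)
E = mc² = 21100 MeV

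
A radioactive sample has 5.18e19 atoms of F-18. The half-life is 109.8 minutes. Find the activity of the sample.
A = λN = 3.27e17 decays/minute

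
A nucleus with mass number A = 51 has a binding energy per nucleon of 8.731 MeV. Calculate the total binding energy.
B.E. = 8.731 × 51 = 445.3 MeV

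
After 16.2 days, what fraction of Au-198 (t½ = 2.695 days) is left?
N/N₀ = (1/2)^(t/t½) = 0.0155 = 1.55%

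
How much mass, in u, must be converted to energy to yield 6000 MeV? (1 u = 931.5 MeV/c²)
m = E/c² = 6.441 u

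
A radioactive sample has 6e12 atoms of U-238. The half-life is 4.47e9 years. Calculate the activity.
A = λN = 930.4 decays/year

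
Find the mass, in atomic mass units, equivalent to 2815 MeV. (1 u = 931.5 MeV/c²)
m = E/c² = 3.022 u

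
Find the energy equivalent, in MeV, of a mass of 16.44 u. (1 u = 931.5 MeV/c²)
E = mc² = 15310 MeV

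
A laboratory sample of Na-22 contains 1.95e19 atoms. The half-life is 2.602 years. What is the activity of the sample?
A = λN = 5.195e18 decays/year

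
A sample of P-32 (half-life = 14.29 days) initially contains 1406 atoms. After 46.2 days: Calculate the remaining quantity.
N = N₀(1/2)^(t/t½) = 149.5 atoms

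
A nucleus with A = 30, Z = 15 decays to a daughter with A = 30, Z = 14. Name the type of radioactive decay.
ΔA = 0, ΔZ = -1 ⇒ beta-plus decay (β⁺) or electron capture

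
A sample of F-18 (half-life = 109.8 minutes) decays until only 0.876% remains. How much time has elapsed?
t = t½ × log₂(N₀/N) = 750.5 minutes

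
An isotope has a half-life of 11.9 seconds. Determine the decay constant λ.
λ = ln(2)/t½ = 0.05825 second⁻¹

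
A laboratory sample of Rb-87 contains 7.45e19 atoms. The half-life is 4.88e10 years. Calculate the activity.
A = λN = 1.058e9 decays/year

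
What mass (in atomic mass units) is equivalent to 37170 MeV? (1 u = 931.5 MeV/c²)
m = E/c² = 39.9 u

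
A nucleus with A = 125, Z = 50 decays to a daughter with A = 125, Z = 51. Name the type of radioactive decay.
ΔA = 0, ΔZ = +1 ⇒ beta-minus decay (β⁻)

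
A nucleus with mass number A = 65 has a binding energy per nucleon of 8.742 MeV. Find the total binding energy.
B.E. = 8.742 × 65 = 568.2 MeV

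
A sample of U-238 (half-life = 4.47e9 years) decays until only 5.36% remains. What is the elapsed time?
t = t½ × log₂(N₀/N) = 1.887e10 years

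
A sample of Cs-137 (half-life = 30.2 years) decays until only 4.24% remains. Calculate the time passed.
t = t½ × log₂(N₀/N) = 137.7 years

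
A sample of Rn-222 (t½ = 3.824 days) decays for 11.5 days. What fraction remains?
N/N₀ = (1/2)^(t/t½) = 0.1244 = 12.4%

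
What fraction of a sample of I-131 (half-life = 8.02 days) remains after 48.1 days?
N/N₀ = (1/2)^(t/t½) = 0.01565 = 1.57%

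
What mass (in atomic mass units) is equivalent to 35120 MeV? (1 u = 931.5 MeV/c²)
m = E/c² = 37.7 u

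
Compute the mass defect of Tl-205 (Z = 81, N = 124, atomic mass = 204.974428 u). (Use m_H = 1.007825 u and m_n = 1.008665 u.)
Δm = Z·m_H + N·m_n − M = 1.734 u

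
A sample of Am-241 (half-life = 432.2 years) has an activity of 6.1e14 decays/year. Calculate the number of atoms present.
N = A/λ = 3.804e17 atoms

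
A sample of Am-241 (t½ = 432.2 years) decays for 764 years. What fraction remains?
N/N₀ = (1/2)^(t/t½) = 0.2937 = 29.4%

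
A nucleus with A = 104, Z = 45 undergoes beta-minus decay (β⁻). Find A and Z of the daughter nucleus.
Daughter: A = 104, Z = 46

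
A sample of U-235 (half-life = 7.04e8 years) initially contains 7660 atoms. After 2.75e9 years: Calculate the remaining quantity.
N = N₀(1/2)^(t/t½) = 510.9 atoms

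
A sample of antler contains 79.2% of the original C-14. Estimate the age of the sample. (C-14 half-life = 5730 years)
Age = t½ × log₂(1/ratio) = 1928 years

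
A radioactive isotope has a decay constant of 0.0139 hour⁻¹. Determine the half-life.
t½ = ln(2)/λ = 49.87 hours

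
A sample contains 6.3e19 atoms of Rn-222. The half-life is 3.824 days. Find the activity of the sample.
A = λN = 1.142e19 decays/day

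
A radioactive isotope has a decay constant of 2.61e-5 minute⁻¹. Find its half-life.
t½ = ln(2)/λ = 26560 minutes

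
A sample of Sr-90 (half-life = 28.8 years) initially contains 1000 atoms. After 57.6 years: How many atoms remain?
N = N₀(1/2)^(t/t½) = 250 atoms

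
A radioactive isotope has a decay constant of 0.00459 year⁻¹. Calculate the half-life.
t½ = ln(2)/λ = 151 years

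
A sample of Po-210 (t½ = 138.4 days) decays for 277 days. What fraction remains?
N/N₀ = (1/2)^(t/t½) = 0.2497 = 25%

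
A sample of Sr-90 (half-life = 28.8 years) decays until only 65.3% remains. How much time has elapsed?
t = t½ × log₂(N₀/N) = 17.71 years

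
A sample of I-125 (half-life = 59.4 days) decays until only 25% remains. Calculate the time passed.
t = t½ × log₂(N₀/N) = 118.8 days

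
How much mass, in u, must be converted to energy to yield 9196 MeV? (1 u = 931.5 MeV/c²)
m = E/c² = 9.872 u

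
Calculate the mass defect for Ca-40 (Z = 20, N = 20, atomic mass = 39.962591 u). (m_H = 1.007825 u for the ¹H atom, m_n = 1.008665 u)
Δm = Z·m_H + N·m_n − M = 0.3672 u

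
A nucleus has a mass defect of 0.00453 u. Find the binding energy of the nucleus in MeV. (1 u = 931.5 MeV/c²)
B.E. = Δm × 931.5 = 4.22 MeV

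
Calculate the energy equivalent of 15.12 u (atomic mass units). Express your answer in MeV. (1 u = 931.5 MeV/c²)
E = mc² = 14080 MeV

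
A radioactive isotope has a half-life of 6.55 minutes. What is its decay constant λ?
λ = ln(2)/t½ = 0.1058 minute⁻¹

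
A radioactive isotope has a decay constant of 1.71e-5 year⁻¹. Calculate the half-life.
t½ = ln(2)/λ = 40530 years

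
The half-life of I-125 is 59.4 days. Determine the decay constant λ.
λ = ln(2)/t½ = 0.01167 day⁻¹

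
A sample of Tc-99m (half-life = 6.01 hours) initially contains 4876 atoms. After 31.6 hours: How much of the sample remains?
N = N₀(1/2)^(t/t½) = 127.4 atoms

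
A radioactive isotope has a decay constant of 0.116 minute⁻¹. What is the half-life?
t½ = ln(2)/λ = 5.975 minutes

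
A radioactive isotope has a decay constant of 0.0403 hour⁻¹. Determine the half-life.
t½ = ln(2)/λ = 17.2 hours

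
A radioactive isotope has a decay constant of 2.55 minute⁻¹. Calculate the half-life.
t½ = ln(2)/λ = 0.2718 minutes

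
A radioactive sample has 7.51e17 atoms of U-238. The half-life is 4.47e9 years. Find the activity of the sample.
A = λN = 1.165e8 decays/year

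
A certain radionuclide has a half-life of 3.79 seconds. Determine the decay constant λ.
λ = ln(2)/t½ = 0.1829 second⁻¹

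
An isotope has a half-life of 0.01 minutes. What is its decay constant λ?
λ = ln(2)/t½ = 69.31 minute⁻¹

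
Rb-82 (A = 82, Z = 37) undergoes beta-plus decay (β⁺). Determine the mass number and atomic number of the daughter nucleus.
Daughter: A = 82, Z = 36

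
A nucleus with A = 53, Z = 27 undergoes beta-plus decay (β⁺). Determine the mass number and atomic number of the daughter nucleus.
Daughter: A = 53, Z = 26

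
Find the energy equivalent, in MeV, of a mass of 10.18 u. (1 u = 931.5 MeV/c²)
E = mc² = 9483 MeV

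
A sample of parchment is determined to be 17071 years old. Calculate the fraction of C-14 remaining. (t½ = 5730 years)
N/N₀ = (1/2)^(t/t½) = 0.1268 = 12.7%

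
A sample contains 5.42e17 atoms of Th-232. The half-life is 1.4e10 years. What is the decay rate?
A = λN = 2.683e7 decays/year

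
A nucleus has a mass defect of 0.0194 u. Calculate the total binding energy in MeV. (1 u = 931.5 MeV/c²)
B.E. = Δm × 931.5 = 18.07 MeV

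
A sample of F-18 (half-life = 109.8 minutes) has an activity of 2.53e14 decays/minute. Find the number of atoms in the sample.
N = A/λ = 4.008e16 atoms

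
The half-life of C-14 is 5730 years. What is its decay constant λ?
λ = ln(2)/t½ = 1.21e-4 year⁻¹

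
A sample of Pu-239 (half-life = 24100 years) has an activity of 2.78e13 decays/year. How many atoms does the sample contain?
N = A/λ = 9.666e17 atoms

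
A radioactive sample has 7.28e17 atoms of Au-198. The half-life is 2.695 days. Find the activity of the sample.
A = λN = 1.872e17 decays/day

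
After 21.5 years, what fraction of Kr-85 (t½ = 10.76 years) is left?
N/N₀ = (1/2)^(t/t½) = 0.2503 = 25%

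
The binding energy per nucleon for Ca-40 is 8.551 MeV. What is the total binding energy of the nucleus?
B.E. = 8.551 × 40 = 342 MeV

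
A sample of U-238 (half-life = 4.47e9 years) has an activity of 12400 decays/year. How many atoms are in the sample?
N = A/λ = 7.997e13 atoms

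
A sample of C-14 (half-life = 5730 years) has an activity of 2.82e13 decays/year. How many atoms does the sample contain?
N = A/λ = 2.331e17 atoms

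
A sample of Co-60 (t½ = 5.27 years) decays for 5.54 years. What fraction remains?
N/N₀ = (1/2)^(t/t½) = 0.4826 = 48.3%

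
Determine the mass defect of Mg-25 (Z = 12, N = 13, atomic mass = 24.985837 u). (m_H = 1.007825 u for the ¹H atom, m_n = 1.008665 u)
Δm = Z·m_H + N·m_n − M = 0.2207 u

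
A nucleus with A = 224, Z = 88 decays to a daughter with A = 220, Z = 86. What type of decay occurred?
ΔA = -4, ΔZ = -2 ⇒ alpha decay (α)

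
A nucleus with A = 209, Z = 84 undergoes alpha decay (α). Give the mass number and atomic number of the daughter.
Daughter: A = 205, Z = 82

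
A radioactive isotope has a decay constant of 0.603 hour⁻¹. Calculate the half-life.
t½ = ln(2)/λ = 1.149 hours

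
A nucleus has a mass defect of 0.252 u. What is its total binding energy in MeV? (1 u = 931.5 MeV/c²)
B.E. = Δm × 931.5 = 234.7 MeV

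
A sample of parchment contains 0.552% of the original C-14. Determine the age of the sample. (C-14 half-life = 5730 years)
Age = t½ × log₂(1/ratio) = 42980 years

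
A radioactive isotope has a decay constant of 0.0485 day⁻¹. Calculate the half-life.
t½ = ln(2)/λ = 14.29 days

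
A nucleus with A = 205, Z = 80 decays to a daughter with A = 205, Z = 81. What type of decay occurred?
ΔA = 0, ΔZ = +1 ⇒ beta-minus decay (β⁻)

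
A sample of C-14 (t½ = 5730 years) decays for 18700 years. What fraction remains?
N/N₀ = (1/2)^(t/t½) = 0.1041 = 10.4%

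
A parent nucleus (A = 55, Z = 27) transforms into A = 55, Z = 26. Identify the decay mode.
ΔA = 0, ΔZ = -1 ⇒ beta-plus decay (β⁺) or electron capture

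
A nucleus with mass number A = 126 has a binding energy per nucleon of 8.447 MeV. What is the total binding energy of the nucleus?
B.E. = 8.447 × 126 = 1064 MeV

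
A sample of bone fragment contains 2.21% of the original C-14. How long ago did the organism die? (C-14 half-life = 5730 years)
Age = t½ × log₂(1/ratio) = 31510 years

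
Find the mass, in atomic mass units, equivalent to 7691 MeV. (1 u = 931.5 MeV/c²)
m = E/c² = 8.257 u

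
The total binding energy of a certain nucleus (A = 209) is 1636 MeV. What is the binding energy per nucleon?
B.E./A = 1636/209 = 7.828 MeV/nucleon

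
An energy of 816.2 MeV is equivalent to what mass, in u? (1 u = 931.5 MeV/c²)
m = E/c² = 0.8762 u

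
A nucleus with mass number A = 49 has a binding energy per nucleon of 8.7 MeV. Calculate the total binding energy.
B.E. = 8.7 × 49 = 426.3 MeV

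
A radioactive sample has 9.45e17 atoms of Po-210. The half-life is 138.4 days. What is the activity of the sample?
A = λN = 4.733e15 decays/day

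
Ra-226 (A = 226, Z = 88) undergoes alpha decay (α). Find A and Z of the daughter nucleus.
Daughter: A = 222, Z = 86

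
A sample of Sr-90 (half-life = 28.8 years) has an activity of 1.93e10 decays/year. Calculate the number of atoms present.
N = A/λ = 8.019e11 atoms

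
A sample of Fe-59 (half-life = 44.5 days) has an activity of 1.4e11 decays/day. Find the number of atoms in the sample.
N = A/λ = 8.988e12 atoms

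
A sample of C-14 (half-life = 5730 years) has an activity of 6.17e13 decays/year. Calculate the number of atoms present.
N = A/λ = 5.101e17 atoms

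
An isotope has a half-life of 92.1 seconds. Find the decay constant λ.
λ = ln(2)/t½ = 0.007526 second⁻¹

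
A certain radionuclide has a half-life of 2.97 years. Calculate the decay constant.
λ = ln(2)/t½ = 0.2334 year⁻¹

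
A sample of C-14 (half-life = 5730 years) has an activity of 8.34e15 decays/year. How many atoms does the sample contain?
N = A/λ = 6.894e19 atoms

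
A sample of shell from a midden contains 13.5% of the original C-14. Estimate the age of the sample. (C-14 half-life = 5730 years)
Age = t½ × log₂(1/ratio) = 16550 years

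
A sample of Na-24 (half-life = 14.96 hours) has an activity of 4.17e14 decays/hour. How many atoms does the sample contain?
N = A/λ = 9e15 atoms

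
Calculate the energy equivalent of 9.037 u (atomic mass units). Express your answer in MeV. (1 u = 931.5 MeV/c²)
E = mc² = 8418 MeV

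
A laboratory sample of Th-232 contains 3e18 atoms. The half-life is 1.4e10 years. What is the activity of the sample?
A = λN = 1.485e8 decays/year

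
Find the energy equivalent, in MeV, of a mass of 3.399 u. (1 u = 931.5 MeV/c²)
E = mc² = 3166 MeV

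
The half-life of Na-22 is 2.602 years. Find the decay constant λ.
λ = ln(2)/t½ = 0.2664 year⁻¹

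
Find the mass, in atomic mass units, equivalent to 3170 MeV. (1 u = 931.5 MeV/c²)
m = E/c² = 3.403 u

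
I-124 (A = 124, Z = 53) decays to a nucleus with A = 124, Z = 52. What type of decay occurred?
ΔA = 0, ΔZ = -1 ⇒ beta-plus decay (β⁺) or electron capture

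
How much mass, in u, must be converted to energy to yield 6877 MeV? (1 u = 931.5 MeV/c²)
m = E/c² = 7.383 u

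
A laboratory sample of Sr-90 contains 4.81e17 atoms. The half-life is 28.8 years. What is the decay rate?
A = λN = 1.158e16 decays/year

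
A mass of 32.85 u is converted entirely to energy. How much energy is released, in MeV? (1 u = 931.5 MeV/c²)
E = mc² = 30600 MeV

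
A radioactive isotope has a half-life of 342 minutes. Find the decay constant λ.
λ = ln(2)/t½ = 0.002027 minute⁻¹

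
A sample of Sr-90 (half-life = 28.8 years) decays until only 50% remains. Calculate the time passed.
t = t½ × log₂(N₀/N) = 28.8 years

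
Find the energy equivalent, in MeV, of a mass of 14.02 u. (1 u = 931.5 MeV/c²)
E = mc² = 13060 MeV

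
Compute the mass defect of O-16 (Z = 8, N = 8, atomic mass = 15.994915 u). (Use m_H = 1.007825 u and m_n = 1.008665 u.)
Δm = Z·m_H + N·m_n − M = 0.137 u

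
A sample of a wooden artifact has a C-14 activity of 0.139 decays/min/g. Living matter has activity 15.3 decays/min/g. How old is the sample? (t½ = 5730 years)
Age = t½ × log₂(A₀/A) = 38860 years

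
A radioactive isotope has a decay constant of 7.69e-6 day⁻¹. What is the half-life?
t½ = ln(2)/λ = 90140 days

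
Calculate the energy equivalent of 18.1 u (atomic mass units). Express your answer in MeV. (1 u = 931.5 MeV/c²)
E = mc² = 16860 MeV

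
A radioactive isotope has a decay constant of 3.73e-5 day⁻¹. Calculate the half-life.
t½ = ln(2)/λ = 18580 days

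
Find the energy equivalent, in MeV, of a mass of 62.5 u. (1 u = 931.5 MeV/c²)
E = mc² = 58220 MeV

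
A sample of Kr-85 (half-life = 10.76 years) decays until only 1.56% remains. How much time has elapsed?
t = t½ × log₂(N₀/N) = 64.58 years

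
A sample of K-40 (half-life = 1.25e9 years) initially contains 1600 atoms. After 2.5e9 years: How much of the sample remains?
N = N₀(1/2)^(t/t½) = 400 atoms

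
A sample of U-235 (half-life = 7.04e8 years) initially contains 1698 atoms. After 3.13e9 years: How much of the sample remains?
N = N₀(1/2)^(t/t½) = 77.9 atoms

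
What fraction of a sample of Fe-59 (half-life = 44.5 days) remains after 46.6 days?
N/N₀ = (1/2)^(t/t½) = 0.4839 = 48.4%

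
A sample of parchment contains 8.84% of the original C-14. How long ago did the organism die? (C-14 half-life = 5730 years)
Age = t½ × log₂(1/ratio) = 20050 years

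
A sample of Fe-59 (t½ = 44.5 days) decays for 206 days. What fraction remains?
N/N₀ = (1/2)^(t/t½) = 0.04041 = 4.04%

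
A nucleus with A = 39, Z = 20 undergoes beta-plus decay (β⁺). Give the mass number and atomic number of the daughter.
Daughter: A = 39, Z = 19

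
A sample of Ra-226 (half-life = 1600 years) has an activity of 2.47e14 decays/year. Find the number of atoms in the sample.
N = A/λ = 5.702e17 atoms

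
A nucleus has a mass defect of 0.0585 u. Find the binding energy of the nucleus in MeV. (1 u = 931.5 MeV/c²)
B.E. = Δm × 931.5 = 54.49 MeV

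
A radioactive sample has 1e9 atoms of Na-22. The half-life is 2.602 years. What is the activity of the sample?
A = λN = 2.664e8 decays/year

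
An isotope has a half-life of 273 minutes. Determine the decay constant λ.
λ = ln(2)/t½ = 0.002539 minute⁻¹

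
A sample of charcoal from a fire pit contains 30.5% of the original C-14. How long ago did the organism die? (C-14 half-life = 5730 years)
Age = t½ × log₂(1/ratio) = 9816 years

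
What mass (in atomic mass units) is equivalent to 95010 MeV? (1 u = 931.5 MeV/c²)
m = E/c² = 102 u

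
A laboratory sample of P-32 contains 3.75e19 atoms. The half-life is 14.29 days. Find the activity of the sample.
A = λN = 1.819e18 decays/day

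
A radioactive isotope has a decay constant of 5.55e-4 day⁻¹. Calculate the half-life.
t½ = ln(2)/λ = 1249 days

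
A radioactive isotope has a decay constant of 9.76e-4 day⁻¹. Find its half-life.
t½ = ln(2)/λ = 710.2 days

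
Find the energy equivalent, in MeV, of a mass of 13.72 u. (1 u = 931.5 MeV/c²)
E = mc² = 12780 MeV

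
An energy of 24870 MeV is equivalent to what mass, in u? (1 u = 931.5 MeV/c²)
m = E/c² = 26.7 u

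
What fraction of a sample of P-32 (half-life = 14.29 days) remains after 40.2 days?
N/N₀ = (1/2)^(t/t½) = 0.1423 = 14.2%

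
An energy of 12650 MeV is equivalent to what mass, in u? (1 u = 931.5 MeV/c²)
m = E/c² = 13.58 u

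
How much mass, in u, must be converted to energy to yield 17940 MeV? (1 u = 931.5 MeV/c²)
m = E/c² = 19.26 u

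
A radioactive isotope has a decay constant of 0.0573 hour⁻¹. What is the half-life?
t½ = ln(2)/λ = 12.1 hours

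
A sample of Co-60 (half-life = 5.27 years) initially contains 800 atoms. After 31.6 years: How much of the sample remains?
N = N₀(1/2)^(t/t½) = 12.53 atoms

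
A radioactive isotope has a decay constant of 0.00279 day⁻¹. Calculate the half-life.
t½ = ln(2)/λ = 248.4 days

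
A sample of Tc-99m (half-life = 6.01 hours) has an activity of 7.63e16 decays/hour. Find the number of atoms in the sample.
N = A/λ = 6.616e17 atoms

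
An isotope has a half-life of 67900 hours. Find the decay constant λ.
λ = ln(2)/t½ = 1.021e-5 hour⁻¹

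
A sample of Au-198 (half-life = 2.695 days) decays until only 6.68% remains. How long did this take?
t = t½ × log₂(N₀/N) = 10.52 days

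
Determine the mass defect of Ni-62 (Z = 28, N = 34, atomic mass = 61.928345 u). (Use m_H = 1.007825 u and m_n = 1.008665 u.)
Δm = Z·m_H + N·m_n − M = 0.5854 u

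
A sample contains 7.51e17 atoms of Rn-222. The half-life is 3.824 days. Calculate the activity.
A = λN = 1.361e17 decays/day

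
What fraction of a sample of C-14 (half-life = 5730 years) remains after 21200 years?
N/N₀ = (1/2)^(t/t½) = 0.07696 = 7.7%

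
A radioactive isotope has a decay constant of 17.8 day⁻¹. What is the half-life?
t½ = ln(2)/λ = 0.03894 days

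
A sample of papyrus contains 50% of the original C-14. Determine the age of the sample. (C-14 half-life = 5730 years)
Age = t½ × log₂(1/ratio) = 5730 years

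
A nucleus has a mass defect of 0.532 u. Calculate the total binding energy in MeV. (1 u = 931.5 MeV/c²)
B.E. = Δm × 931.5 = 495.6 MeV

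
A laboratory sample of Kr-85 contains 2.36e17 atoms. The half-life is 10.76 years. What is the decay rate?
A = λN = 1.52e16 decays/year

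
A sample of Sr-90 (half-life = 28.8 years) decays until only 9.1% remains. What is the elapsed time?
t = t½ × log₂(N₀/N) = 99.59 years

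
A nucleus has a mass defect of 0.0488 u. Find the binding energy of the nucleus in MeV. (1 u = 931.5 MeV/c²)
B.E. = Δm × 931.5 = 45.46 MeV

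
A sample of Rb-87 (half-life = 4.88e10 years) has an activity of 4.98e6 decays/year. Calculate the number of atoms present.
N = A/λ = 3.506e17 atoms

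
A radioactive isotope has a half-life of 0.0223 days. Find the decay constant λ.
λ = ln(2)/t½ = 31.08 day⁻¹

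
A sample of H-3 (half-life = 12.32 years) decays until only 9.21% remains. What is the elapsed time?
t = t½ × log₂(N₀/N) = 42.39 years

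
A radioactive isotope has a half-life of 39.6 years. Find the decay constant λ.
λ = ln(2)/t½ = 0.0175 year⁻¹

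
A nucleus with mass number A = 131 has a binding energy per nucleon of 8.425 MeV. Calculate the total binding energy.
B.E. = 8.425 × 131 = 1104 MeV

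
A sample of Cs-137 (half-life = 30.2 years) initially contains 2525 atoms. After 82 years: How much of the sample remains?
N = N₀(1/2)^(t/t½) = 384.5 atoms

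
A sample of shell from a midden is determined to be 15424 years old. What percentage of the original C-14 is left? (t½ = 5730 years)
N/N₀ = (1/2)^(t/t½) = 0.1548 = 15.5%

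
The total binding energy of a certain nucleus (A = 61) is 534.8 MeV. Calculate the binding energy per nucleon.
B.E./A = 534.8/61 = 8.767 MeV/nucleon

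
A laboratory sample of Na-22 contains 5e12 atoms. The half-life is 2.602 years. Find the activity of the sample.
A = λN = 1.332e12 decays/year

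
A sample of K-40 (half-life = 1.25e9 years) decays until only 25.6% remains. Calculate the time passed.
t = t½ × log₂(N₀/N) = 2.457e9 years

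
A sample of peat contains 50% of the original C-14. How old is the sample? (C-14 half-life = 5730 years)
Age = t½ × log₂(1/ratio) = 5730 years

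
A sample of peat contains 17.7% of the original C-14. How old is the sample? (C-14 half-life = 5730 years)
Age = t½ × log₂(1/ratio) = 14310 years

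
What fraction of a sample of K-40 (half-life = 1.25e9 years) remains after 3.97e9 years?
N/N₀ = (1/2)^(t/t½) = 0.1106 = 11.1%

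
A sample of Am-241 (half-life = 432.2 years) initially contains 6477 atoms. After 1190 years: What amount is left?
N = N₀(1/2)^(t/t½) = 960.6 atoms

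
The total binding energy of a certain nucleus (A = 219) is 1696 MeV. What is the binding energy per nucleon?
B.E./A = 1696/219 = 7.744 MeV/nucleon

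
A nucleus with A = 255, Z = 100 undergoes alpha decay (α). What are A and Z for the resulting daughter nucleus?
Daughter: A = 251, Z = 98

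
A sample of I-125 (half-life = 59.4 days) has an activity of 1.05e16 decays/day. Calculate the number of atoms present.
N = A/λ = 8.998e17 atoms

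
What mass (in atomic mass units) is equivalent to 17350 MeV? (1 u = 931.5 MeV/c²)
m = E/c² = 18.63 u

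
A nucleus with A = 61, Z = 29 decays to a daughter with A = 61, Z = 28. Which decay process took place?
ΔA = 0, ΔZ = -1 ⇒ beta-plus decay (β⁺) or electron capture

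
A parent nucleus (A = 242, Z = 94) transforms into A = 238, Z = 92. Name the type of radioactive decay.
ΔA = -4, ΔZ = -2 ⇒ alpha decay (α)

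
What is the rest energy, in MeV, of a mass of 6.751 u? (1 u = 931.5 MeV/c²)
E = mc² = 6289 MeV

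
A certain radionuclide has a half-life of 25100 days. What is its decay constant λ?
λ = ln(2)/t½ = 2.762e-5 day⁻¹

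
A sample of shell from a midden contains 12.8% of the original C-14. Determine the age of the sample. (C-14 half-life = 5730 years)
Age = t½ × log₂(1/ratio) = 16990 years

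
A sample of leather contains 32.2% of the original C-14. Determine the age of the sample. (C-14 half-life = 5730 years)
Age = t½ × log₂(1/ratio) = 9368 years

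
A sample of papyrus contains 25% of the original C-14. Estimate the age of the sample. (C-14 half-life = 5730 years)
Age = t½ × log₂(1/ratio) = 11460 years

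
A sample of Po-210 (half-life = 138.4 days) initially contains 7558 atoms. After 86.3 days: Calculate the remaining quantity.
N = N₀(1/2)^(t/t½) = 4906 atoms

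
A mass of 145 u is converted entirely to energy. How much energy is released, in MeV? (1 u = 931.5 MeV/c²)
E = mc² = 1.351e5 MeV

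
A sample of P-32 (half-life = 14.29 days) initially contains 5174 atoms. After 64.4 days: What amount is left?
N = N₀(1/2)^(t/t½) = 227.6 atoms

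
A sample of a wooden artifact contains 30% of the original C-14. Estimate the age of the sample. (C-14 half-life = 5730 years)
Age = t½ × log₂(1/ratio) = 9953 years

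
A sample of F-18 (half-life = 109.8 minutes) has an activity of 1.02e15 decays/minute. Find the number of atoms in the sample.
N = A/λ = 1.616e17 atoms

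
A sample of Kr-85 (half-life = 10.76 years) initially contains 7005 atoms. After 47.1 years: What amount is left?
N = N₀(1/2)^(t/t½) = 337.1 atoms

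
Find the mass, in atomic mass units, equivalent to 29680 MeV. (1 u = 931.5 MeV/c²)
m = E/c² = 31.86 u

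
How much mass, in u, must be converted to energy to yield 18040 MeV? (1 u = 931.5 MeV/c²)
m = E/c² = 19.37 u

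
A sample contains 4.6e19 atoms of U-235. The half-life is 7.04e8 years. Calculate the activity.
A = λN = 4.529e10 decays/year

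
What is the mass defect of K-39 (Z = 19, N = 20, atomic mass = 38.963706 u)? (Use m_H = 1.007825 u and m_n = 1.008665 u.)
Δm = Z·m_H + N·m_n − M = 0.3583 u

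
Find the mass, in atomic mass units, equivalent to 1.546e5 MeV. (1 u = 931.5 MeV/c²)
m = E/c² = 166 u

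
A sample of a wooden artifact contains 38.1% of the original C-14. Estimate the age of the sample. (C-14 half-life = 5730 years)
Age = t½ × log₂(1/ratio) = 7977 years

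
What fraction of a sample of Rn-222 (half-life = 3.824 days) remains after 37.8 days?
N/N₀ = (1/2)^(t/t½) = 0.001058 = 0.106%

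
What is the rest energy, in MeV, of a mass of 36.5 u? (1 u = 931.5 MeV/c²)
E = mc² = 34000 MeV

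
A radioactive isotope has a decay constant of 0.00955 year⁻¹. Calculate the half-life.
t½ = ln(2)/λ = 72.58 years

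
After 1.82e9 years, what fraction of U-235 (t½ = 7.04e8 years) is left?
N/N₀ = (1/2)^(t/t½) = 0.1666 = 16.7%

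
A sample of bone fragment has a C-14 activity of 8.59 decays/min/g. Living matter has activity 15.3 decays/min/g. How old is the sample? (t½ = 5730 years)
Age = t½ × log₂(A₀/A) = 4772 years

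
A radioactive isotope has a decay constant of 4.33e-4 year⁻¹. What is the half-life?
t½ = ln(2)/λ = 1601 years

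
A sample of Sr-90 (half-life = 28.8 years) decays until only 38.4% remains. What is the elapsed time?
t = t½ × log₂(N₀/N) = 39.77 years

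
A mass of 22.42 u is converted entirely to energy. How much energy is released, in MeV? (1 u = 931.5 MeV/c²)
E = mc² = 20880 MeV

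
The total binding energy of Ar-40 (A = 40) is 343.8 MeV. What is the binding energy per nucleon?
B.E./A = 343.8/40 = 8.595 MeV/nucleon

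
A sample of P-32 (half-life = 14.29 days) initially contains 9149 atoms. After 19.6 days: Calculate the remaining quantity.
N = N₀(1/2)^(t/t½) = 3536 atoms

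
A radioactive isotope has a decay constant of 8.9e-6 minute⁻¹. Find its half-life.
t½ = ln(2)/λ = 77880 minutes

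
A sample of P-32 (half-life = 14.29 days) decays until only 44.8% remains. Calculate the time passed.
t = t½ × log₂(N₀/N) = 16.55 days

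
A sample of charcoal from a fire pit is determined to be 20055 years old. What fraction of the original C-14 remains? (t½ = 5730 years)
N/N₀ = (1/2)^(t/t½) = 0.08839 = 8.84%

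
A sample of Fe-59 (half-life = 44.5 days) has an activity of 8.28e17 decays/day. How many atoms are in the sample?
N = A/λ = 5.316e19 atoms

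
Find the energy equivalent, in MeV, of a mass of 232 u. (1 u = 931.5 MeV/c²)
E = mc² = 2.161e5 MeV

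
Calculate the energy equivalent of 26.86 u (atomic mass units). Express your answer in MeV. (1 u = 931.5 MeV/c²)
E = mc² = 25020 MeV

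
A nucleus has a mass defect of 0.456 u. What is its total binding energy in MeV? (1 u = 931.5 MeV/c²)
B.E. = Δm × 931.5 = 424.8 MeV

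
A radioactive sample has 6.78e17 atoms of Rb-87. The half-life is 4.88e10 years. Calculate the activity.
A = λN = 9.63e6 decays/year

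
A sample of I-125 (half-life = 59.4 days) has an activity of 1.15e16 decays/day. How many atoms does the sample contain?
N = A/λ = 9.855e17 atoms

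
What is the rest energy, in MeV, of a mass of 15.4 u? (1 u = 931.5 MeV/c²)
E = mc² = 14350 MeV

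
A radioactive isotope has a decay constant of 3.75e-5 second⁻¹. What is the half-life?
t½ = ln(2)/λ = 18480 seconds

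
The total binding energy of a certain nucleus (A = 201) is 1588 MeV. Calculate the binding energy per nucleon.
B.E./A = 1588/201 = 7.9 MeV/nucleon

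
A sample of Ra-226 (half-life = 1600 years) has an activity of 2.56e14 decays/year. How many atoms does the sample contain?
N = A/λ = 5.909e17 atoms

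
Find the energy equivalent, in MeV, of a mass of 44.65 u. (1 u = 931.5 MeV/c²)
E = mc² = 41590 MeV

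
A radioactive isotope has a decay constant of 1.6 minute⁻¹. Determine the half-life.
t½ = ln(2)/λ = 0.4332 minutes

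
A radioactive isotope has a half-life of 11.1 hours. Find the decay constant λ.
λ = ln(2)/t½ = 0.06245 hour⁻¹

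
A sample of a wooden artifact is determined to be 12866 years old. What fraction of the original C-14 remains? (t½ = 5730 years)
N/N₀ = (1/2)^(t/t½) = 0.2109 = 21.1%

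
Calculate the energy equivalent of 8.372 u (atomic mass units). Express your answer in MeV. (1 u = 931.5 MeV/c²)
E = mc² = 7799 MeV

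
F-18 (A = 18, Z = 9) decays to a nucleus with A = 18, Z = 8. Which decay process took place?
ΔA = 0, ΔZ = -1 ⇒ beta-plus decay (β⁺) or electron capture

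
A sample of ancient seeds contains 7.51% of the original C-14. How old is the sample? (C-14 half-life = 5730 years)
Age = t½ × log₂(1/ratio) = 21400 years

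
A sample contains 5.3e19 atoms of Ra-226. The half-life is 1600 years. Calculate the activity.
A = λN = 2.296e16 decays/year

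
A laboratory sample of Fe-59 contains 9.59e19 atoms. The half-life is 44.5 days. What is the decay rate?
A = λN = 1.494e18 decays/day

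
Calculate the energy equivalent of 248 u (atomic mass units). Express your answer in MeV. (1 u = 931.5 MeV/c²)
E = mc² = 2.31e5 MeV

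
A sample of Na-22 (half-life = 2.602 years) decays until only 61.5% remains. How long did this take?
t = t½ × log₂(N₀/N) = 1.825 years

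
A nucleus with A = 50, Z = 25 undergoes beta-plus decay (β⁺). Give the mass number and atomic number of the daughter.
Daughter: A = 50, Z = 24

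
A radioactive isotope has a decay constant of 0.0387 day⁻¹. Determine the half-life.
t½ = ln(2)/λ = 17.91 days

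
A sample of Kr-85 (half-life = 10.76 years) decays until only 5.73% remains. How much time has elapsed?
t = t½ × log₂(N₀/N) = 44.39 years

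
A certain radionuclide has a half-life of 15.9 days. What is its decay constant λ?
λ = ln(2)/t½ = 0.04359 day⁻¹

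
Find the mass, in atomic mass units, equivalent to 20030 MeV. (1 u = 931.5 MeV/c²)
m = E/c² = 21.5 u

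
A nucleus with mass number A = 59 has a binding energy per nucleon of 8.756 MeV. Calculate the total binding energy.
B.E. = 8.756 × 59 = 516.6 MeV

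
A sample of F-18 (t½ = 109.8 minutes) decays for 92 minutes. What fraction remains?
N/N₀ = (1/2)^(t/t½) = 0.5595 = 55.9%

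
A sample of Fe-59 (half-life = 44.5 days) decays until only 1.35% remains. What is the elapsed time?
t = t½ × log₂(N₀/N) = 276.4 days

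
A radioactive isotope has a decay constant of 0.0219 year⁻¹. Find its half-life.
t½ = ln(2)/λ = 31.65 years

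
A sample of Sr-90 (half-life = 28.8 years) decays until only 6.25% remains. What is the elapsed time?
t = t½ × log₂(N₀/N) = 115.2 years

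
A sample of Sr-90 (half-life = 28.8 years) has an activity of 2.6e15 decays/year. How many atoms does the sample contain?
N = A/λ = 1.08e17 atoms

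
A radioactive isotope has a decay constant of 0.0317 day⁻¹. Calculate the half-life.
t½ = ln(2)/λ = 21.87 days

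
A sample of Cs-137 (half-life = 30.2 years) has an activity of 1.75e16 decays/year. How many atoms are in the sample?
N = A/λ = 7.625e17 atoms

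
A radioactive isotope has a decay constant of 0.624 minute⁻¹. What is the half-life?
t½ = ln(2)/λ = 1.111 minutes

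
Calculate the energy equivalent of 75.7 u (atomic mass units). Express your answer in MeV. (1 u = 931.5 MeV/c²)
E = mc² = 70510 MeV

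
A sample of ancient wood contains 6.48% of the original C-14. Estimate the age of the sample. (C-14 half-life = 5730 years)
Age = t½ × log₂(1/ratio) = 22620 years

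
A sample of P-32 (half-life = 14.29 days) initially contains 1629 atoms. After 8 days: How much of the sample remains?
N = N₀(1/2)^(t/t½) = 1105 atoms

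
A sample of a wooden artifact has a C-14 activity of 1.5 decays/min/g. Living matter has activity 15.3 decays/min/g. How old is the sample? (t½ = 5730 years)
Age = t½ × log₂(A₀/A) = 19200 years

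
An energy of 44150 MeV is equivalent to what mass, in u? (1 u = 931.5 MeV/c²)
m = E/c² = 47.4 u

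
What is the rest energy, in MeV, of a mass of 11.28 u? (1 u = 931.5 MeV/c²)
E = mc² = 10510 MeV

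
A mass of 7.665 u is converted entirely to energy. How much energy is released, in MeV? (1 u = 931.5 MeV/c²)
E = mc² = 7140 MeV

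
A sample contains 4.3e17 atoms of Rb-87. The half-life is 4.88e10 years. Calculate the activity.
A = λN = 6.108e6 decays/year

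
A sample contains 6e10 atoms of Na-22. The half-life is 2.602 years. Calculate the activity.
A = λN = 1.598e10 decays/year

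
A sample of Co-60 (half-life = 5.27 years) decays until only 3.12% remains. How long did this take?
t = t½ × log₂(N₀/N) = 26.36 years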